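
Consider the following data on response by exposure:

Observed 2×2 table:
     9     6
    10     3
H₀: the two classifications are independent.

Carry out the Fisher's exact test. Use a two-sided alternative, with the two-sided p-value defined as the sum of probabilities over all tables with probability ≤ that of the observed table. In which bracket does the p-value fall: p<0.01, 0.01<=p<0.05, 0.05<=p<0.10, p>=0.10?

Margins: r₁=15, r₂=13, c₁=19, c₂=9, n=28
p_obs = C(15,9)·C(13,10)/C(28,19); sum pmf over tables with pmf ≤ p_obs
p-value (two-sided) = 0.43478
→ bracket: p>=0.10

p-value bracket: p>=0.10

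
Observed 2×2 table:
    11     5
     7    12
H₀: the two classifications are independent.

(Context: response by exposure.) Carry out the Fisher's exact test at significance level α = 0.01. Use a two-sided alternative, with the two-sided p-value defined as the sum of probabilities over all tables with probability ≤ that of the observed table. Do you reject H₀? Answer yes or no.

reject H₀: no

Margins: r₁=16, r₂=19, c₁=18, c₂=17, n=35
p_obs = C(16,11)·C(19,7)/C(35,18); sum pmf over tables with pmf ≤ p_obs
p-value (two-sided) = 0.09222
At α=0.01: p ≥ α → fail to reject H₀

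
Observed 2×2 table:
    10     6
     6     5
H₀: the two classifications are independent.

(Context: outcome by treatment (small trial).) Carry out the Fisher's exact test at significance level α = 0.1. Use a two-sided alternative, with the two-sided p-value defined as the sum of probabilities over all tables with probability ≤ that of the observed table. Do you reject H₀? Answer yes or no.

reject H₀: no

Margins: r₁=16, r₂=11, c₁=16, c₂=11, n=27
p_obs = C(16,10)·C(11,6)/C(27,16); sum pmf over tables with pmf ≤ p_obs
p-value (two-sided) = 0.71044
At α=0.1: p ≥ α → fail to reject H₀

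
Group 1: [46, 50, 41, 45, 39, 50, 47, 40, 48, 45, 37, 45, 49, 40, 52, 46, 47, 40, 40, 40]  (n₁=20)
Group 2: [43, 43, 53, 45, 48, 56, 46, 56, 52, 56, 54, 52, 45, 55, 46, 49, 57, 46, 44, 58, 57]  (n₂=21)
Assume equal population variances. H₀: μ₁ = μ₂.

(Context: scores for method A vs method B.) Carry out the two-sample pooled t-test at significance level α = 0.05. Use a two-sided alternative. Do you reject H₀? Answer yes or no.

x̄₁=44.350, s₁=4.392, n₁=20
x̄₂=50.524, s₂=5.288, n₂=21
s_p² = [19·4.392² + 20·5.288²]/39 = 23.7382
SE = √(s_p²·(1/20+1/21)) = 1.5223
t = (44.350−50.524)/1.5223 = -4.0557
df = 39
p-value (two-sided) = 0.00023
At α=0.05: p < α → reject H₀

reject H₀: yes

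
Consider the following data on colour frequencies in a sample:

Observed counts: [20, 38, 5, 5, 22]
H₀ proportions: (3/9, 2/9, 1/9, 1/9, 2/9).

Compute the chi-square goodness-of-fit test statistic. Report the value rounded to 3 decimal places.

test statistic = 24.733

n = 90; E_i = n·p_i = [30.00, 20.00, 10.00, 10.00, 20.00]
χ² = (20−30.00)²/30.00 + (38−20.00)²/20.00 + (5−10.00)²/10.00 + (5−10.00)²/10.00 + (22−20.00)²/20.00 = 24.7333
df = 4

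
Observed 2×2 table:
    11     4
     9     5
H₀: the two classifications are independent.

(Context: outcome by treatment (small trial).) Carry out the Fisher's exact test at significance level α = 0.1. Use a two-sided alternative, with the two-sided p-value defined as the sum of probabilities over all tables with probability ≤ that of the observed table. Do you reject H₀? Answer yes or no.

reject H₀: no

Margins: r₁=15, r₂=14, c₁=20, c₂=9, n=29
p_obs = C(15,11)·C(14,9)/C(29,20); sum pmf over tables with pmf ≤ p_obs
p-value (two-sided) = 0.69985
At α=0.1: p ≥ α → fail to reject H₀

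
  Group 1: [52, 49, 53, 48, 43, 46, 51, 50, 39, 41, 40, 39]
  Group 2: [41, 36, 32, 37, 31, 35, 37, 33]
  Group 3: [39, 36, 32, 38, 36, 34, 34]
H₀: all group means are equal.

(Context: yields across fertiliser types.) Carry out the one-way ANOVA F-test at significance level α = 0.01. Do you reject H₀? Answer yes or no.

reject H₀: yes

Group means [45.92, 35.25, 35.57], grand mean 40.074
SSB = Σnᵢ(x̄ᵢ−x̄)² = 737.721; SSW = ΣΣ(x−x̄ᵢ)² = 416.131
MSB = 737.721/2 = 368.8604; MSW = 416.131/24 = 17.3388
F = MSB/MSW = 21.2737
df = (2, 24)
p-value (upper-tail) = 0.00000
At α=0.01: p < α → reject H₀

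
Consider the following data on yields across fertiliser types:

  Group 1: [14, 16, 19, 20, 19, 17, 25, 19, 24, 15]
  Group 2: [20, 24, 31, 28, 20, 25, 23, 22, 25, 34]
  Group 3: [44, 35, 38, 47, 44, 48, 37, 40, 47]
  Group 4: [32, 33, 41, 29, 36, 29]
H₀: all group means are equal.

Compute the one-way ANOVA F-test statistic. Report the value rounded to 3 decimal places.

test statistic = 49.589

Group means [18.80, 25.20, 42.22, 33.33], grand mean 29.143
SSB = Σnᵢ(x̄ᵢ−x̄)² = 2870.197; SSW = ΣΣ(x−x̄ᵢ)² = 598.089
MSB = 2870.197/3 = 956.7323; MSW = 598.089/31 = 19.2932
F = MSB/MSW = 49.5891
df = (3, 31)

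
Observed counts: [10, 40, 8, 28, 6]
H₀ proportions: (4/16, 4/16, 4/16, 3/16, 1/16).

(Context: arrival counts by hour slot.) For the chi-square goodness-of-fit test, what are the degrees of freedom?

degrees of freedom = 4

df = k − 1 = 5 − 1 = 4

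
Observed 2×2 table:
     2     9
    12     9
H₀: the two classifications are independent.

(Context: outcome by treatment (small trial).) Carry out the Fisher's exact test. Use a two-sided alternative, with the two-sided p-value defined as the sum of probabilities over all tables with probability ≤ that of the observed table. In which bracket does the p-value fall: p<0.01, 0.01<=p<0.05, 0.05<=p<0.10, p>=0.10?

Margins: r₁=11, r₂=21, c₁=14, c₂=18, n=32
p_obs = C(11,2)·C(21,12)/C(32,14); sum pmf over tables with pmf ≤ p_obs
p-value (two-sided) = 0.06079
→ bracket: 0.05<=p<0.10

p-value bracket: 0.05<=p<0.10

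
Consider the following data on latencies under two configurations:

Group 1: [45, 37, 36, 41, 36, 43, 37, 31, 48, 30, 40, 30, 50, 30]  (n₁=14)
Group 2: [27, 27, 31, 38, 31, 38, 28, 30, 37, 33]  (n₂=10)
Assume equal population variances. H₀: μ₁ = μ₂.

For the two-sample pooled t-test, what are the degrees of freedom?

df = n₁ + n₂ − 2 = 14 + 10 − 2 = 22

degrees of freedom = 22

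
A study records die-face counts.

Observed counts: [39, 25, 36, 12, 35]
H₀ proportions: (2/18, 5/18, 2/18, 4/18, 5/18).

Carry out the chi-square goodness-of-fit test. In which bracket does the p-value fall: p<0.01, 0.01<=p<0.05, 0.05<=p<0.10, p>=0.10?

p-value bracket: p<0.01

n = 147; E_i = n·p_i = [16.33, 40.83, 16.33, 32.67, 40.83]
χ² = (39−16.33)²/16.33 + (25−40.83)²/40.83 + (36−16.33)²/16.33 + (12−32.67)²/32.67 + (35−40.83)²/40.83 = 75.1837
df = 4
p-value (upper-tail) = 0.00000
→ bracket: p<0.01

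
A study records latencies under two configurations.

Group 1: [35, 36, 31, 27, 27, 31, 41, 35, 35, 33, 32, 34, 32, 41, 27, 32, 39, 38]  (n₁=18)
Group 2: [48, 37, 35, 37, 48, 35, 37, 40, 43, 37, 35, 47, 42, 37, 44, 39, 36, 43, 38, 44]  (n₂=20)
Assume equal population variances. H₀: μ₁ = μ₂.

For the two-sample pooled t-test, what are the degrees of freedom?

df = n₁ + n₂ − 2 = 18 + 20 − 2 = 36

degrees of freedom = 36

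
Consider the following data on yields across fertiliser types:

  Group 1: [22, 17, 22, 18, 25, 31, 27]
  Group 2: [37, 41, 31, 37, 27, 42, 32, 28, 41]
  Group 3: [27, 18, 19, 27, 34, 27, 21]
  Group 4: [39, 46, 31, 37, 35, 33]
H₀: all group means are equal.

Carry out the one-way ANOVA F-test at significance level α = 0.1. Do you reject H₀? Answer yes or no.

reject H₀: yes

Group means [23.14, 35.11, 24.71, 36.83], grand mean 30.069
SSB = Σnᵢ(x̄ᵢ−x̄)² = 1039.854; SSW = ΣΣ(x−x̄ᵢ)² = 748.008
MSB = 1039.854/3 = 346.6180; MSW = 748.008/25 = 29.9203
F = MSB/MSW = 11.5847
df = (3, 25)
p-value (upper-tail) = 0.00006
At α=0.1: p < α → reject H₀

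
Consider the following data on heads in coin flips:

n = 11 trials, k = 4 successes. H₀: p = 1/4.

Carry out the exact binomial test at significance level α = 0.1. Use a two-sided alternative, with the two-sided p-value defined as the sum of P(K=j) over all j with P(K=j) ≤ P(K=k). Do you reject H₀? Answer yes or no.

Exact binomial: n=11, k=4, p₀=1/4=0.2500
P(X=j) = C(n,j)·p₀^j·(1−p₀)^(n−j); p = Σ P(X=j) over j with P(X=j) ≤ P(X=4)
p-value (two-sided) = 0.48379
At α=0.1: p ≥ α → fail to reject H₀

reject H₀: no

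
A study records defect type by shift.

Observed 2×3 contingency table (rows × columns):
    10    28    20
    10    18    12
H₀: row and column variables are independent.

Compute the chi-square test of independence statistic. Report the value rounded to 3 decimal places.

Row totals [58, 40], col totals [20, 46, 32], n=98
χ² = (10−11.84)²/11.84 + (28−27.22)²/27.22 + (20−18.94)²/18.94 + (10−8.16)²/8.16 + (18−18.78)²/18.78 + (12−13.06)²/13.06 = 0.8981
df = 2

test statistic = 0.898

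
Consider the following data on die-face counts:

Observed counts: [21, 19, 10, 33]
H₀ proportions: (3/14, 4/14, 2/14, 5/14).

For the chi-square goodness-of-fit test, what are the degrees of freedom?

df = k − 1 = 4 − 1 = 3

degrees of freedom = 3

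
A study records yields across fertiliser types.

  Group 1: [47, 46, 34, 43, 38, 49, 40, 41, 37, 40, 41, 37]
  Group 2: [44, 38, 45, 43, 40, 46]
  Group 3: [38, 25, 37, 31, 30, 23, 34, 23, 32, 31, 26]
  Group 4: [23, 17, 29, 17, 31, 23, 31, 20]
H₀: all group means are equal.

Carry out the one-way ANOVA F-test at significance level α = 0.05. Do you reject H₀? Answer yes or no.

Group means [41.08, 42.67, 30.00, 23.88], grand mean 34.324
SSB = Σnᵢ(x̄ᵢ−x̄)² = 2044.983; SSW = ΣΣ(x−x̄ᵢ)² = 781.125
MSB = 2044.983/3 = 681.6610; MSW = 781.125/33 = 23.6705
F = MSB/MSW = 28.7980
df = (3, 33)
p-value (upper-tail) = 0.00000
At α=0.05: p < α → reject H₀

reject H₀: yes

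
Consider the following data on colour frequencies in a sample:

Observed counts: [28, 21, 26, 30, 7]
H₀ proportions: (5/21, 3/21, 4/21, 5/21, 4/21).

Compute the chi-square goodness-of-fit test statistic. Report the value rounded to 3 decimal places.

n = 112; E_i = n·p_i = [26.67, 16.00, 21.33, 26.67, 21.33]
χ² = (28−26.67)²/26.67 + (21−16.00)²/16.00 + (26−21.33)²/21.33 + (30−26.67)²/26.67 + (7−21.33)²/21.33 = 12.6969
df = 4

test statistic = 12.697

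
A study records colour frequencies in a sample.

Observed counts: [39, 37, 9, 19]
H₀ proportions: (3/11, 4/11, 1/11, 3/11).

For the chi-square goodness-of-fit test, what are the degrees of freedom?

df = k − 1 = 4 − 1 = 3

degrees of freedom = 3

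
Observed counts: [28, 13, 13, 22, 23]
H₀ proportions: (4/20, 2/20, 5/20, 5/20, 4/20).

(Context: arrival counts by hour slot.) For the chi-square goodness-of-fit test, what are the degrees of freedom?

degrees of freedom = 4

df = k − 1 = 5 − 1 = 4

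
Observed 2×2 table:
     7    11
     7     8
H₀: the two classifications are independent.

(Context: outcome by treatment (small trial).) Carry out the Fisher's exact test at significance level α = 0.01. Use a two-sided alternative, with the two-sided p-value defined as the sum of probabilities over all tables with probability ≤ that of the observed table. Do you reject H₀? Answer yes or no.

reject H₀: no

Margins: r₁=18, r₂=15, c₁=14, c₂=19, n=33
p_obs = C(18,7)·C(15,7)/C(33,14); sum pmf over tables with pmf ≤ p_obs
p-value (two-sided) = 0.73253
At α=0.01: p ≥ α → fail to reject H₀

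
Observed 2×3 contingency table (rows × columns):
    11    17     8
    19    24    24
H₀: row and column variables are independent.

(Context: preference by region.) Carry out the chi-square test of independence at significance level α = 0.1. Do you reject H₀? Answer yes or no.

Row totals [36, 67], col totals [30, 41, 32], n=103
χ² = (11−10.49)²/10.49 + (17−14.33)²/14.33 + (8−11.18)²/11.18 + (19−19.51)²/19.51 + (24−26.67)²/26.67 + (24−20.82)²/20.82 = 2.1974
df = 2
p-value (upper-tail) = 0.33330
At α=0.1: p ≥ α → fail to reject H₀

reject H₀: no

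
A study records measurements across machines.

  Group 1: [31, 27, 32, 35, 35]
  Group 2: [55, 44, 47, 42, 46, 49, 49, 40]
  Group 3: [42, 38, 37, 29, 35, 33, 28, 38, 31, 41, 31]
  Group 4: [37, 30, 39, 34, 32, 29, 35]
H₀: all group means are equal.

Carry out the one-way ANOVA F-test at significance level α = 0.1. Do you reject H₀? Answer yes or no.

reject H₀: yes

Group means [32.00, 46.50, 34.82, 33.71], grand mean 37.129
SSB = Σnᵢ(x̄ᵢ−x̄)² = 974.419; SSW = ΣΣ(x−x̄ᵢ)² = 505.065
MSB = 974.419/3 = 324.8063; MSW = 505.065/27 = 18.7061
F = MSB/MSW = 17.3636
df = (3, 27)
p-value (upper-tail) = 0.00000
At α=0.1: p < α → reject H₀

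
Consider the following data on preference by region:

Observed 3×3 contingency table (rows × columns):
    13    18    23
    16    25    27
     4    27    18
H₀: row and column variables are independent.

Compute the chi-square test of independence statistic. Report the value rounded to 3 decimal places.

Row totals [54, 68, 49], col totals [33, 70, 68], n=171
χ² = (13−10.42)²/10.42 + (18−22.11)²/22.11 + (23−21.47)²/21.47 + (16−13.12)²/13.12 + (25−27.84)²/27.84 + (27−27.04)²/27.04 + (4−9.46)²/9.46 + (27−20.06)²/20.06 + (18−19.49)²/19.49 = 8.0926
df = 4

test statistic = 8.093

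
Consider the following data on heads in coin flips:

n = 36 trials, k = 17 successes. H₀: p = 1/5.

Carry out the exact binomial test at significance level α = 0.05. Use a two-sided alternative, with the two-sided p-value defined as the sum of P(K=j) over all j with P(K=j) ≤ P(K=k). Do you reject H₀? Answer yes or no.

reject H₀: yes

Exact binomial: n=36, k=17, p₀=1/5=0.2000
P(X=j) = C(n,j)·p₀^j·(1−p₀)^(n−j); p = Σ P(X=j) over j with P(X=j) ≤ P(X=17)
p-value (two-sided) = 0.00022
At α=0.05: p < α → reject H₀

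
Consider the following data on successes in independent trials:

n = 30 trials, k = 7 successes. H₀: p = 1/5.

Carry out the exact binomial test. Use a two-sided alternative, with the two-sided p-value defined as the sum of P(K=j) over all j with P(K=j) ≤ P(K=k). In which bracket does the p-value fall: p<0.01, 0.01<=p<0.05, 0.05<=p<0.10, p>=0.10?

p-value bracket: p>=0.10

Exact binomial: n=30, k=7, p₀=1/5=0.2000
P(X=j) = C(n,j)·p₀^j·(1−p₀)^(n−j); p = Σ P(X=j) over j with P(X=j) ≤ P(X=7)
p-value (two-sided) = 0.64826
→ bracket: p>=0.10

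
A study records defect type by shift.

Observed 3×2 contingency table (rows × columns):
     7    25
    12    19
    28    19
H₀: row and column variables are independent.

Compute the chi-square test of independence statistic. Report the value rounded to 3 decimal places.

test statistic = 11.342

Row totals [32, 31, 47], col totals [47, 63], n=110
χ² = (7−13.67)²/13.67 + (25−18.33)²/18.33 + (12−13.25)²/13.25 + (19−17.75)²/17.75 + (28−20.08)²/20.08 + (19−26.92)²/26.92 = 11.3417
df = 2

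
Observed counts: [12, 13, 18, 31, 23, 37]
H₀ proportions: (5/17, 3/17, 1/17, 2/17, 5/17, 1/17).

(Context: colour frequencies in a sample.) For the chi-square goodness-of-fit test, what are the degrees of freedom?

degrees of freedom = 5

df = k − 1 = 6 − 1 = 5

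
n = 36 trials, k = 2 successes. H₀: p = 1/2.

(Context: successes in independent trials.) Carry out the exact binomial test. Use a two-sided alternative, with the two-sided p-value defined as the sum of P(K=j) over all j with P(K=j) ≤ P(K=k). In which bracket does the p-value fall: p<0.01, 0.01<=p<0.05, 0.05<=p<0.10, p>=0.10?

p-value bracket: p<0.01

Exact binomial: n=36, k=2, p₀=1/2=0.5000
P(X=j) = C(n,j)·p₀^j·(1−p₀)^(n−j); p = Σ P(X=j) over j with P(X=j) ≤ P(X=2)
p-value (two-sided) = 0.00000
→ bracket: p<0.01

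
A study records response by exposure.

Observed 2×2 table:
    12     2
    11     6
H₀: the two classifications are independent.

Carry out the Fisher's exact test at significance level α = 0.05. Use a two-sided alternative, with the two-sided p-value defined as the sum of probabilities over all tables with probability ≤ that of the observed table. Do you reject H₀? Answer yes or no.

reject H₀: no

Margins: r₁=14, r₂=17, c₁=23, c₂=8, n=31
p_obs = C(14,12)·C(17,11)/C(31,23); sum pmf over tables with pmf ≤ p_obs
p-value (two-sided) = 0.23991
At α=0.05: p ≥ α → fail to reject H₀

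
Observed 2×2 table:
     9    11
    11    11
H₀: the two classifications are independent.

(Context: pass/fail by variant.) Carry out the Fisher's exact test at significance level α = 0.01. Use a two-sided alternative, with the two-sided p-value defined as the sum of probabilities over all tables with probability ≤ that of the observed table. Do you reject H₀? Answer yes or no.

Margins: r₁=20, r₂=22, c₁=20, c₂=22, n=42
p_obs = C(20,9)·C(22,11)/C(42,20); sum pmf over tables with pmf ≤ p_obs
p-value (two-sided) = 0.76747
At α=0.01: p ≥ α → fail to reject H₀

reject H₀: no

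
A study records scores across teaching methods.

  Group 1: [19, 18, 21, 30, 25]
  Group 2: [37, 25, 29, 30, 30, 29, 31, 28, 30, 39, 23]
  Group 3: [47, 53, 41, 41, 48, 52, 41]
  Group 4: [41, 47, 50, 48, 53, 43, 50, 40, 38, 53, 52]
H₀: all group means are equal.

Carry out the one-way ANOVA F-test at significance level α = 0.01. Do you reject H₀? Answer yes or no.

Group means [22.60, 30.09, 46.14, 46.82], grand mean 37.706
SSB = Σnᵢ(x̄ᵢ−x̄)² = 3190.456; SSW = ΣΣ(x−x̄ᵢ)² = 770.603
MSB = 3190.456/3 = 1063.4854; MSW = 770.603/30 = 25.6868
F = MSB/MSW = 41.4021
df = (3, 30)
p-value (upper-tail) = 0.00000
At α=0.01: p < α → reject H₀

reject H₀: yes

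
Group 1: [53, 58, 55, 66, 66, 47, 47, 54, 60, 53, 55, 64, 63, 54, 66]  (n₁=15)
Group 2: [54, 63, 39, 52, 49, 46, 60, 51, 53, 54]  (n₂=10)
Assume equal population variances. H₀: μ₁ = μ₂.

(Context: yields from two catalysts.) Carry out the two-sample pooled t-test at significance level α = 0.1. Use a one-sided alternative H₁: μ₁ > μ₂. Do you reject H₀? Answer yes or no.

x̄₁=57.400, s₁=6.512, n₁=15
x̄₂=52.100, s₂=6.740, n₂=10
s_p² = [14·6.512² + 9·6.740²]/23 = 43.5870
SE = √(s_p²·(1/15+1/10)) = 2.6953
t = (57.400−52.100)/2.6953 = 1.9664
df = 23
p-value (one-sided, H₁ greater) = 0.03072
At α=0.1: p < α → reject H₀

reject H₀: yes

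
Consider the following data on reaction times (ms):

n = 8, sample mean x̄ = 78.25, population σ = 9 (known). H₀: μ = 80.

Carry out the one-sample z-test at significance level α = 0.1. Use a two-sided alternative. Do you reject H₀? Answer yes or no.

SE = σ/√n = 9/√8 = 3.1820
z = (x̄−μ₀)/SE = (78.25−80)/3.1820 = -0.5500
p-value (two-sided) = 0.58234
At α=0.1: p ≥ α → fail to reject H₀

reject H₀: no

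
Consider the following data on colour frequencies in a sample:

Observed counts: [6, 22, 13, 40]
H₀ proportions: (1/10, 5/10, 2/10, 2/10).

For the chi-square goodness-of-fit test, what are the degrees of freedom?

degrees of freedom = 3

df = k − 1 = 4 − 1 = 3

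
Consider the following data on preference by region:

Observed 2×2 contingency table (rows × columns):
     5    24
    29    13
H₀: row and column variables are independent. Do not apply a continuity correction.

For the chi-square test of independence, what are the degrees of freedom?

degrees of freedom = 1

df = (r−1)(c−1) = (2−1)·(2−1) = 1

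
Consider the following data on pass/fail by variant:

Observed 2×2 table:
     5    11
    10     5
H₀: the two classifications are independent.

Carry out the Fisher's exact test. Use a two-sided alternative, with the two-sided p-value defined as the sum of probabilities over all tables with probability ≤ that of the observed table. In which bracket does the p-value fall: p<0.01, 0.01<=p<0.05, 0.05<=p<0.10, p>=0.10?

p-value bracket: 0.05<=p<0.10

Margins: r₁=16, r₂=15, c₁=15, c₂=16, n=31
p_obs = C(16,5)·C(15,10)/C(31,15); sum pmf over tables with pmf ≤ p_obs
p-value (two-sided) = 0.07560
→ bracket: 0.05<=p<0.10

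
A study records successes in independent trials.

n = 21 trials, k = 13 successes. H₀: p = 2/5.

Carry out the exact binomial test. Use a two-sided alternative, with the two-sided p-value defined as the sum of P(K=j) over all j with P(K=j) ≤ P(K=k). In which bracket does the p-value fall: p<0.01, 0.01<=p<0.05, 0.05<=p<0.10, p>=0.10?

Exact binomial: n=21, k=13, p₀=2/5=0.4000
P(X=j) = C(n,j)·p₀^j·(1−p₀)^(n−j); p = Σ P(X=j) over j with P(X=j) ≤ P(X=13)
p-value (two-sided) = 0.04625
→ bracket: 0.01<=p<0.05

p-value bracket: 0.01<=p<0.05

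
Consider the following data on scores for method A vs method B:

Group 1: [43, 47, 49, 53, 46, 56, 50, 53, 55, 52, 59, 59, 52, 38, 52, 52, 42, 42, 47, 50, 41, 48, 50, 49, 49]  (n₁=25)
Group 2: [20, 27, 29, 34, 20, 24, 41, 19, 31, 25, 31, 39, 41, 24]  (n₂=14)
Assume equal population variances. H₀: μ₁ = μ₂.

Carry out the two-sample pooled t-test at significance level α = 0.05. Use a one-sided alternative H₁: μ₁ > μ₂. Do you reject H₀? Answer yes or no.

x̄₁=49.360, s₁=5.361, n₁=25
x̄₂=28.929, s₂=7.610, n₂=14
s_p² = [24·5.361² + 13·7.610²]/37 = 38.9916
SE = √(s_p²·(1/25+1/14)) = 2.0844
t = (49.360−28.929)/2.0844 = 9.8020
df = 37
p-value (one-sided, H₁ greater) = 0.00000
At α=0.05: p < α → reject H₀

reject H₀: yes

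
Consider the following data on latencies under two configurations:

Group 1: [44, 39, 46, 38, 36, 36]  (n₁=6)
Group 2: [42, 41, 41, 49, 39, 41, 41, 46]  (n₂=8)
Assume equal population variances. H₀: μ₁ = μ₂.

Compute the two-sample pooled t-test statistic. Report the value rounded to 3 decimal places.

x̄₁=39.833, s₁=4.215, n₁=6
x̄₂=42.500, s₂=3.295, n₂=8
s_p² = [5·4.215² + 7·3.295²]/12 = 13.7361
SE = √(s_p²·(1/6+1/8)) = 2.0016
t = (39.833−42.500)/2.0016 = -1.3323
df = 12

test statistic = -1.332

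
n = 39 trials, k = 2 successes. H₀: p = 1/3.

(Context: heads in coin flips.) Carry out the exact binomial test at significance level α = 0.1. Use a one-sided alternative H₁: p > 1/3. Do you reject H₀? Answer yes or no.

reject H₀: no

Exact binomial: n=39, k=2, p₀=1/3=0.3333
P(X≥2) from Σ C(n,i)·p₀^i·(1−p₀)^(n−i)
p-value (one-sided, H₁ greater) = 1.00000
At α=0.1: p ≥ α → fail to reject H₀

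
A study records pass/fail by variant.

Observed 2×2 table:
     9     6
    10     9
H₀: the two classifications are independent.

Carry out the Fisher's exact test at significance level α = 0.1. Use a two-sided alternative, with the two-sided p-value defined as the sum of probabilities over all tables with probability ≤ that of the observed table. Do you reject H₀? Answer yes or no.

reject H₀: no

Margins: r₁=15, r₂=19, c₁=19, c₂=15, n=34
p_obs = C(15,9)·C(19,10)/C(34,19); sum pmf over tables with pmf ≤ p_obs
p-value (two-sided) = 0.73794
At α=0.1: p ≥ α → fail to reject H₀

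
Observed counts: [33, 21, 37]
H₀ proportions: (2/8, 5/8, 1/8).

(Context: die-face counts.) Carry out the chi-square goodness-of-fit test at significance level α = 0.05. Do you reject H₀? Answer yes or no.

n = 91; E_i = n·p_i = [22.75, 56.88, 11.38]
χ² = (33−22.75)²/22.75 + (21−56.88)²/56.88 + (37−11.38)²/11.38 = 84.9736
df = 2
p-value (upper-tail) = 0.00000
At α=0.05: p < α → reject H₀

reject H₀: yes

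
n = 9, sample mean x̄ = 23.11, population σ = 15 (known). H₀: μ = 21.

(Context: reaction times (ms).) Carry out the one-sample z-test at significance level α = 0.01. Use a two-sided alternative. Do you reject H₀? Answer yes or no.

SE = σ/√n = 15/√9 = 5.0000
z = (x̄−μ₀)/SE = (23.11−21)/5.0000 = 0.4220
p-value (two-sided) = 0.67303
At α=0.01: p ≥ α → fail to reject H₀

reject H₀: no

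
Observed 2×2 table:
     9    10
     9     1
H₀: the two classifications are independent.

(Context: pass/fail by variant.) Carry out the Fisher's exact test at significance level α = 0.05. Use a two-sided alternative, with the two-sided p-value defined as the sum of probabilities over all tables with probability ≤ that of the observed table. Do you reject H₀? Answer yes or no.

Margins: r₁=19, r₂=10, c₁=18, c₂=11, n=29
p_obs = C(19,9)·C(10,9)/C(29,18); sum pmf over tables with pmf ≤ p_obs
p-value (two-sided) = 0.04364
At α=0.05: p < α → reject H₀

reject H₀: yes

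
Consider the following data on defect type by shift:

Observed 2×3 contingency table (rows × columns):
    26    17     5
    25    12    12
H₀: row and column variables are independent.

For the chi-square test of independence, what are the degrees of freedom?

df = (r−1)(c−1) = (2−1)·(3−1) = 2

degrees of freedom = 2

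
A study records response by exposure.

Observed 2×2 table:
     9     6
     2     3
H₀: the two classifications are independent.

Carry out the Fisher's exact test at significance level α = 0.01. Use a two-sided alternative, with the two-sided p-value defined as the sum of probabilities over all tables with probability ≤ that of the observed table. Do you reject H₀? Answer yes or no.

reject H₀: no

Margins: r₁=15, r₂=5, c₁=11, c₂=9, n=20
p_obs = C(15,9)·C(5,2)/C(20,11); sum pmf over tables with pmf ≤ p_obs
p-value (two-sided) = 0.61687
At α=0.01: p ≥ α → fail to reject H₀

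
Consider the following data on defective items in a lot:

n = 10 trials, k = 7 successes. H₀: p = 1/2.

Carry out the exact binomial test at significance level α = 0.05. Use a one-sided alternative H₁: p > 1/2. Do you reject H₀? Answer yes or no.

reject H₀: no

Exact binomial: n=10, k=7, p₀=1/2=0.5000
P(X≥7) from Σ C(n,i)·p₀^i·(1−p₀)^(n−i)
p-value (one-sided, H₁ greater) = 0.17188
At α=0.05: p ≥ α → fail to reject H₀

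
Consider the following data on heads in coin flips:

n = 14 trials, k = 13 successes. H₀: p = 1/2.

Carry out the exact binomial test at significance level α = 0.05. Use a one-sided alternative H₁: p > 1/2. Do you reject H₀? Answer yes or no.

reject H₀: yes

Exact binomial: n=14, k=13, p₀=1/2=0.5000
P(X≥13) from Σ C(n,i)·p₀^i·(1−p₀)^(n−i)
p-value (one-sided, H₁ greater) = 0.00092
At α=0.05: p < α → reject H₀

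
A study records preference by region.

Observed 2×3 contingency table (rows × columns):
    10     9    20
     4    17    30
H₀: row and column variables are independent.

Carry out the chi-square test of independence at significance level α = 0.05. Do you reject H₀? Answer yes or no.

Row totals [39, 51], col totals [14, 26, 50], n=90
χ² = (10−6.07)²/6.07 + (9−11.27)²/11.27 + (20−21.67)²/21.67 + (4−7.93)²/7.93 + (17−14.73)²/14.73 + (30−28.33)²/28.33 = 5.5313
df = 2
p-value (upper-tail) = 0.06294
At α=0.05: p ≥ α → fail to reject H₀

reject H₀: no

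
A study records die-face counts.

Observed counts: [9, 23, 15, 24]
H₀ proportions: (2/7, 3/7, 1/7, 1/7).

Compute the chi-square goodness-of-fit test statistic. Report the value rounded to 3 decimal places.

n = 71; E_i = n·p_i = [20.29, 30.43, 10.14, 10.14]
χ² = (9−20.29)²/20.29 + (23−30.43)²/30.43 + (15−10.14)²/10.14 + (24−10.14)²/10.14 = 29.3498
df = 3

test statistic = 29.350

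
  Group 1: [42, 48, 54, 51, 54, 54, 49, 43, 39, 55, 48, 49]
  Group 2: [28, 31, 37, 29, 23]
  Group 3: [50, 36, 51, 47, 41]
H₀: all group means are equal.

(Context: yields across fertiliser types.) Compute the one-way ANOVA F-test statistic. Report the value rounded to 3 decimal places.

Group means [48.83, 29.60, 45.00], grand mean 43.591
SSB = Σnᵢ(x̄ᵢ−x̄)² = 1318.452; SSW = ΣΣ(x−x̄ᵢ)² = 566.867
MSB = 1318.452/2 = 659.2258; MSW = 566.867/19 = 29.8351
F = MSB/MSW = 22.0957
df = (2, 19)

test statistic = 22.096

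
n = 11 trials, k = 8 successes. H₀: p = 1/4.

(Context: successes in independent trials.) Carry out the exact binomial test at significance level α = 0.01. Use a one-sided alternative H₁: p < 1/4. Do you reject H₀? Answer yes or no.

reject H₀: no

Exact binomial: n=11, k=8, p₀=1/4=0.2500
P(X≤8) from Σ C(n,i)·p₀^i·(1−p₀)^(n−i)
p-value (one-sided, H₁ less) = 0.99987
At α=0.01: p ≥ α → fail to reject H₀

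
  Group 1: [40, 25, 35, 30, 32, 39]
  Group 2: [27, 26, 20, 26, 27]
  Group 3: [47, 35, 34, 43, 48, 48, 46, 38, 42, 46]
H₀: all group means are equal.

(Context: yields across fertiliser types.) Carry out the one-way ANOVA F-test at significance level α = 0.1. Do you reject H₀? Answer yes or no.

Group means [33.50, 25.20, 42.70], grand mean 35.905
SSB = Σnᵢ(x̄ᵢ−x̄)² = 1069.410; SSW = ΣΣ(x−x̄ᵢ)² = 450.400
MSB = 1069.410/2 = 534.7048; MSW = 450.400/18 = 25.0222
F = MSB/MSW = 21.3692
df = (2, 18)
p-value (upper-tail) = 0.00002
At α=0.1: p < α → reject H₀

reject H₀: yes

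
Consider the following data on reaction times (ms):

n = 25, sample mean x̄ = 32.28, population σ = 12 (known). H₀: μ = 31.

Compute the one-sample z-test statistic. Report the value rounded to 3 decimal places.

SE = σ/√n = 12/√25 = 2.4000
z = (x̄−μ₀)/SE = (32.28−31)/2.4000 = 0.5333

test statistic = 0.533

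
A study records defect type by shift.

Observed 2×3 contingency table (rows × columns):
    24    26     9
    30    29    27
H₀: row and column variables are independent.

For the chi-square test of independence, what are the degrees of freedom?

df = (r−1)(c−1) = (2−1)·(3−1) = 2

degrees of freedom = 2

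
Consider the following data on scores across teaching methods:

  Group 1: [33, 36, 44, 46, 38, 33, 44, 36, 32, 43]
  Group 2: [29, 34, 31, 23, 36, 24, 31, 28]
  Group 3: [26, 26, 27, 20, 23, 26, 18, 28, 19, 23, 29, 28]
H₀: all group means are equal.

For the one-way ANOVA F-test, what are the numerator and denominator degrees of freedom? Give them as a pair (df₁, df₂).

degrees of freedom = [2, 27]

k = 3 groups, N = 30 total
df = (k−1, N−k) = (3−1, 30−3) = (2, 27)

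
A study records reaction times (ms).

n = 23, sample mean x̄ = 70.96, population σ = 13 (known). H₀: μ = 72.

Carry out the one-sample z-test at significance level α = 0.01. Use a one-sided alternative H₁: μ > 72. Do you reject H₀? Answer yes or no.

reject H₀: no

SE = σ/√n = 13/√23 = 2.7107
z = (x̄−μ₀)/SE = (70.96−72)/2.7107 = -0.3837
p-value (one-sided, H₁ greater) = 0.64939
At α=0.01: p ≥ α → fail to reject H₀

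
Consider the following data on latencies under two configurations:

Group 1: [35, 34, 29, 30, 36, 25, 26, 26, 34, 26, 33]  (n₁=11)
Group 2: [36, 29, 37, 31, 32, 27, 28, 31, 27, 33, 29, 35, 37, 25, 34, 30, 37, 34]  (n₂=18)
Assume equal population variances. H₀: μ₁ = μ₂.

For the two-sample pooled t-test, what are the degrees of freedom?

df = n₁ + n₂ − 2 = 11 + 18 − 2 = 27

degrees of freedom = 27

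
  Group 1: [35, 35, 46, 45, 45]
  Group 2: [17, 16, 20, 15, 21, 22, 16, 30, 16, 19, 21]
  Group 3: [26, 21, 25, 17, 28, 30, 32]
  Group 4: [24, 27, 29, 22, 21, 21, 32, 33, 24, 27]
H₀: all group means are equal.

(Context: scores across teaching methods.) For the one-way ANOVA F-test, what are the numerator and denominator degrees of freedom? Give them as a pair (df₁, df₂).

degrees of freedom = [3, 29]

k = 4 groups, N = 33 total
df = (k−1, N−k) = (4−1, 33−4) = (3, 29)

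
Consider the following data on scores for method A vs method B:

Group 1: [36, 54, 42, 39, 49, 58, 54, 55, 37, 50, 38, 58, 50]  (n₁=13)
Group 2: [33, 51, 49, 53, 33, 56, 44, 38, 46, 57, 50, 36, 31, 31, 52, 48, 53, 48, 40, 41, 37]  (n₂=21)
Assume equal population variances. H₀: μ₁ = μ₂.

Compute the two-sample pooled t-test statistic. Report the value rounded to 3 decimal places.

x̄₁=47.692, s₁=8.220, n₁=13
x̄₂=44.143, s₂=8.481, n₂=21
s_p² = [12·8.220² + 20·8.481²]/32 = 70.2919
SE = √(s_p²·(1/13+1/21)) = 2.9588
t = (47.692−44.143)/2.9588 = 1.1996
df = 32

test statistic = 1.200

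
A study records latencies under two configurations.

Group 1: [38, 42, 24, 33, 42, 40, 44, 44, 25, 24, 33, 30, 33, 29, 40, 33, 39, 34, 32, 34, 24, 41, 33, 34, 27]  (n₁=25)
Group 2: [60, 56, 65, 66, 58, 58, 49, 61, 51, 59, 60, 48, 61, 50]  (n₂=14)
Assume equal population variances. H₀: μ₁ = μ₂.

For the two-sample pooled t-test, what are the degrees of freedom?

degrees of freedom = 37

df = n₁ + n₂ − 2 = 25 + 14 − 2 = 37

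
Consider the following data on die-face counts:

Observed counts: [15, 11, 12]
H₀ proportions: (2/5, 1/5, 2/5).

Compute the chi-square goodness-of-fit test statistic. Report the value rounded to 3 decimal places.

n = 38; E_i = n·p_i = [15.20, 7.60, 15.20]
χ² = (15−15.20)²/15.20 + (11−7.60)²/7.60 + (12−15.20)²/15.20 = 2.1974
df = 2

test statistic = 2.197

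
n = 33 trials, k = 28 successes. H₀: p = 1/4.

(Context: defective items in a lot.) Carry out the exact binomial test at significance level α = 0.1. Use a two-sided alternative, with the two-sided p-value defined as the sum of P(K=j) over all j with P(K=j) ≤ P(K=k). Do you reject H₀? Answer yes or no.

reject H₀: yes

Exact binomial: n=33, k=28, p₀=1/4=0.2500
P(X=j) = C(n,j)·p₀^j·(1−p₀)^(n−j); p = Σ P(X=j) over j with P(X=j) ≤ P(X=28)
p-value (two-sided) = 0.00000
At α=0.1: p < α → reject H₀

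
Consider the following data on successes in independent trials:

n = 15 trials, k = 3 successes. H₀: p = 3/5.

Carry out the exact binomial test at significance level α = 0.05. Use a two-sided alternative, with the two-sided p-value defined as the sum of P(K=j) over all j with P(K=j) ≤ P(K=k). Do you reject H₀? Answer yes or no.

reject H₀: yes

Exact binomial: n=15, k=3, p₀=3/5=0.6000
P(X=j) = C(n,j)·p₀^j·(1−p₀)^(n−j); p = Σ P(X=j) over j with P(X=j) ≤ P(X=3)
p-value (two-sided) = 0.00240
At α=0.05: p < α → reject H₀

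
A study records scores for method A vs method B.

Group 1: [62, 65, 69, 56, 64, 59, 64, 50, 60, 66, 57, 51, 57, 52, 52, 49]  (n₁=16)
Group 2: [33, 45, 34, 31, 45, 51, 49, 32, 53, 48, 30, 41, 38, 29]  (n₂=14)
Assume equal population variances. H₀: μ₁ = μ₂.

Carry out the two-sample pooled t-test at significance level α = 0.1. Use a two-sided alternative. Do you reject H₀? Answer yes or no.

x̄₁=58.312, s₁=6.311, n₁=16
x̄₂=39.929, s₂=8.508, n₂=14
s_p² = [15·6.311² + 13·8.508²]/28 = 54.9416
SE = √(s_p²·(1/16+1/14)) = 2.7126
t = (58.312−39.929)/2.7126 = 6.7772
df = 28
p-value (two-sided) = 0.00000
At α=0.1: p < α → reject H₀

reject H₀: yes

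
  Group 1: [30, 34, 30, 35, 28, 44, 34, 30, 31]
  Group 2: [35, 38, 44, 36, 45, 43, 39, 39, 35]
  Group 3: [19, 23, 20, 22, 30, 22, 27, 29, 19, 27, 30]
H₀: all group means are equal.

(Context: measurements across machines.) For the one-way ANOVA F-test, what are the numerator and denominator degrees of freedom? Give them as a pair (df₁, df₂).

k = 3 groups, N = 29 total
df = (k−1, N−k) = (3−1, 29−3) = (2, 26)

degrees of freedom = [2, 26]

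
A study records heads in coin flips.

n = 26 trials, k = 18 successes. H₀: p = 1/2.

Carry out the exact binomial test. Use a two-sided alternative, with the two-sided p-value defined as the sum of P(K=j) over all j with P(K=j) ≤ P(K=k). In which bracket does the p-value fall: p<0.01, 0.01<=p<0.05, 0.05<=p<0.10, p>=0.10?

p-value bracket: 0.05<=p<0.10

Exact binomial: n=26, k=18, p₀=1/2=0.5000
P(X=j) = C(n,j)·p₀^j·(1−p₀)^(n−j); p = Σ P(X=j) over j with P(X=j) ≤ P(X=18)
p-value (two-sided) = 0.07552
→ bracket: 0.05<=p<0.10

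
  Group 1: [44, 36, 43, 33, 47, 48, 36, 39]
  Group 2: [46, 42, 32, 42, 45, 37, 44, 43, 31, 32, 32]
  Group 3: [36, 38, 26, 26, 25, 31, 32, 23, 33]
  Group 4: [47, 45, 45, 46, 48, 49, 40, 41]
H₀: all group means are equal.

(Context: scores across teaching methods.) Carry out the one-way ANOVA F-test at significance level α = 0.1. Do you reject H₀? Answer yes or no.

reject H₀: yes

Group means [40.75, 38.73, 30.00, 45.12], grand mean 38.417
SSB = Σnᵢ(x̄ᵢ−x̄)² = 1042.193; SSW = ΣΣ(x−x̄ᵢ)² = 864.557
MSB = 1042.193/3 = 347.3977; MSW = 864.557/32 = 27.0174
F = MSB/MSW = 12.8583
df = (3, 32)
p-value (upper-tail) = 0.00001
At α=0.1: p < α → reject H₀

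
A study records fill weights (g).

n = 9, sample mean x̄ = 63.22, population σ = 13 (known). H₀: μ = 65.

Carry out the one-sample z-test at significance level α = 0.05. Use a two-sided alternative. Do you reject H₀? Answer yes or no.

reject H₀: no

SE = σ/√n = 13/√9 = 4.3333
z = (x̄−μ₀)/SE = (63.22−65)/4.3333 = -0.4108
p-value (two-sided) = 0.68124
At α=0.05: p ≥ α → fail to reject H₀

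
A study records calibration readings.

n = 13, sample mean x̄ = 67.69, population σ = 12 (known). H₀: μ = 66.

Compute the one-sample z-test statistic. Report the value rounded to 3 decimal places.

test statistic = 0.508

SE = σ/√n = 12/√13 = 3.3282
z = (x̄−μ₀)/SE = (67.69−66)/3.3282 = 0.5078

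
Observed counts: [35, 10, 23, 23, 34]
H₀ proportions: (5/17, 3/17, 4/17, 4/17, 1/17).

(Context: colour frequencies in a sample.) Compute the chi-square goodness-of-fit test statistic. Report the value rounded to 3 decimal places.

n = 125; E_i = n·p_i = [36.76, 22.06, 29.41, 29.41, 7.35]
χ² = (35−36.76)²/36.76 + (10−22.06)²/22.06 + (23−29.41)²/29.41 + (23−29.41)²/29.41 + (34−7.35)²/7.35 = 106.0413
df = 4

test statistic = 106.041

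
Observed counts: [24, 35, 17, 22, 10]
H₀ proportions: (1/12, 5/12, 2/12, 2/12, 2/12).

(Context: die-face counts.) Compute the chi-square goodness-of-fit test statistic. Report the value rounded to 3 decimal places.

test statistic = 31.722

n = 108; E_i = n·p_i = [9.00, 45.00, 18.00, 18.00, 18.00]
χ² = (24−9.00)²/9.00 + (35−45.00)²/45.00 + (17−18.00)²/18.00 + (22−18.00)²/18.00 + (10−18.00)²/18.00 = 31.7222
df = 4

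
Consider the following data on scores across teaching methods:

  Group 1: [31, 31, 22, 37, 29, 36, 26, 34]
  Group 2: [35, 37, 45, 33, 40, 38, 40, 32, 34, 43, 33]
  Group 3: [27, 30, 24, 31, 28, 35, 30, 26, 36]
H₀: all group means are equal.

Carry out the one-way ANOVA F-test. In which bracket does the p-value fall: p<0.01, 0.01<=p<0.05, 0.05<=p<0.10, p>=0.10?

Group means [30.75, 37.27, 29.67], grand mean 32.964
SSB = Σnᵢ(x̄ᵢ−x̄)² = 341.282; SSW = ΣΣ(x−x̄ᵢ)² = 493.682
MSB = 341.282/2 = 170.6412; MSW = 493.682/25 = 19.7473
F = MSB/MSW = 8.6413
df = (2, 25)
p-value (upper-tail) = 0.00140
→ bracket: p<0.01

p-value bracket: p<0.01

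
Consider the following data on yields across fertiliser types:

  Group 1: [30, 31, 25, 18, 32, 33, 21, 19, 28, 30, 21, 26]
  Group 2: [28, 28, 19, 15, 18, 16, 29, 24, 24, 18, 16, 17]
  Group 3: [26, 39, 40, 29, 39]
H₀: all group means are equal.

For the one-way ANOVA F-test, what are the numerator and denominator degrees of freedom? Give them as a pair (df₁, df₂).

degrees of freedom = [2, 26]

k = 3 groups, N = 29 total
df = (k−1, N−k) = (3−1, 29−3) = (2, 26)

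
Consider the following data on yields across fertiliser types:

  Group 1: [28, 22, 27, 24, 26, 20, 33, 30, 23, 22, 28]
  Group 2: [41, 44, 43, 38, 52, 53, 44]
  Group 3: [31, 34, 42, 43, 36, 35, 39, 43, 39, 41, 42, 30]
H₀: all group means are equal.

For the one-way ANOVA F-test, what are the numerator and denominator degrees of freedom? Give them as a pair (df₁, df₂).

k = 3 groups, N = 30 total
df = (k−1, N−k) = (3−1, 30−3) = (2, 27)

degrees of freedom = [2, 27]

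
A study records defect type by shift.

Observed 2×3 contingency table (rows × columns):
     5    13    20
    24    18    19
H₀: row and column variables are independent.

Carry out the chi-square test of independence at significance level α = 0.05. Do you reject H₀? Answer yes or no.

reject H₀: yes

Row totals [38, 61], col totals [29, 31, 39], n=99
χ² = (5−11.13)²/11.13 + (13−11.90)²/11.90 + (20−14.97)²/14.97 + (24−17.87)²/17.87 + (18−19.10)²/19.10 + (19−24.03)²/24.03 = 8.3898
df = 2
p-value (upper-tail) = 0.01507
At α=0.05: p < α → reject H₀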